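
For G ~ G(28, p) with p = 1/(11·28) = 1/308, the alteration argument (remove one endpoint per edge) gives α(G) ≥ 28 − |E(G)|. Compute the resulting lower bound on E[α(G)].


E[|E(G)|] = C(28, 2)·p = 378 · (1/308) = 27/22.
E[α(G)] ≥ n − E[|E(G)|] = 28 − 27/22 = 589/22.
Numerically: ≈ 26.7727.
(This is only a lower bound; the true E[α(G)] may be larger.)

E[α(G)] ≥ 589/22 ≈ 26.7727.


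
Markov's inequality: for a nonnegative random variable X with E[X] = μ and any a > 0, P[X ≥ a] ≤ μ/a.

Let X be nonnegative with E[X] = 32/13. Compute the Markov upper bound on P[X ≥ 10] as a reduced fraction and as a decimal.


μ = E[X] = 32/13, a = 10.
Markov: P[X ≥ 10] ≤ μ/a = (32/13)/10 = 16/65.
Numerically: ≈ 0.24615.
(Since a = 10 > μ = 2.46154, the bound 16/65 is < 1 and informative.)

P[X ≥ 10] ≤ 16/65 ≈ 0.24615.


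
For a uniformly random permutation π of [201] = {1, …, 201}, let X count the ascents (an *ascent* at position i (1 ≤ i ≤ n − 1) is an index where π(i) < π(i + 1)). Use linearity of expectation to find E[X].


Write X = Σ X_I over i = 1, …, 200, with X_I the indicator of one ascent.
There are 200 indicators.
For each fixed i, the pair (π(i), π(i+1)) is a uniformly random ordered pair of distinct values from {1, …, 201}; by symmetry P[π(i) < π(i+1)] = 1/2.
By linearity: E[X] = 200 · (1/2) = (201 − 1) · (1/2) = 100 ≈ 100.000.

E[X] = 100 = 100.000.


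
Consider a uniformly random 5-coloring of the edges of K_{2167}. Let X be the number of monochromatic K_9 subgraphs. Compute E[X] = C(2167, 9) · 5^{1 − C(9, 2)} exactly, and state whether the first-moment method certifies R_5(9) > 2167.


E[X] = C(2167, 9) · 5^{1 − 36} = 2855899084841489792706810 · 5^{−35} = 2855899084841489792706810/2910383045673370361328125.
As a reduced fraction: E[X] = 571179816968297958541362/582076609134674072265625 ≈ 0.981279.
Is E[X] < 1? YES.
Since E[X] < 1, there exists a 5-coloring of K_{2167} with no monochromatic K_9; hence R_5(9) > 2167.

E[X] = 571179816968297958541362/582076609134674072265625 ≈ 0.981279; E[X] < 1, so R_5(9) > 2167.


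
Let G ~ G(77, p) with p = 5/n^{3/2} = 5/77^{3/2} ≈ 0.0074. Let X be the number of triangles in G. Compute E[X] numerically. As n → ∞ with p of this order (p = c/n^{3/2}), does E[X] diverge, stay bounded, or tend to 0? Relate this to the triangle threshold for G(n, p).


Number of potential triangles: C(77, 3) = 73150.
Each occurs with probability p³ ≈ (0.0074)³ ≈ 4.05230e-07.
By linearity: E[X] = C(77, 3)·p³ ≈ 73150 · 4.05230e-07 ≈ 0.030.
Since α = 3/2 > 1, p = c/n^{3/2} = o(1/n) is below the triangle threshold p ~ 1/n. Asymptotically E[X] ~ (c³/6)·n^{3(1−α)} = (5³/6)·n^{-1.5} → 0, so by Markov's inequality G has no triangles w.h.p.

E[X] ≈ 0.030; in regime p = Θ(1/n^{3/2}) E[X] tends to 0 (below the triangle threshold p ~ 1/n).


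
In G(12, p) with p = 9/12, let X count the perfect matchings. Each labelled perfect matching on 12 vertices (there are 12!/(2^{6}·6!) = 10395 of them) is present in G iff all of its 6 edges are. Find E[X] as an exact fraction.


K_12 has 12!/(2^{6}·6!) = 10395 labelled perfect matchings.
For each such perfect matching H, let X_H = 1 if all 6 edges of H are present in G. Then P[X_H = 1] = p^{6} = (3/4)^{6} = 729/4096.
By linearity: E[X] = Σ_H E[X_H] = 10395 · p^{6} = 10395 · 729/4096 = 7577955/4096.
Numerically: E[X] ≈ 1.85e+03.

E[X] = 10395 · (3/4)^{6} = 7577955/4096 ≈ 1.85e+03.


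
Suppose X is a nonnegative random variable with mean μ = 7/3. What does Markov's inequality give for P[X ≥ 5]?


μ = E[X] = 7/3, a = 5.
Markov: P[X ≥ 5] ≤ μ/a = (7/3)/5 = 7/15.
Numerically: ≈ 0.46667.
(Since a = 5 > μ = 2.33333, the bound 7/15 is < 1 and informative.)

P[X ≥ 5] ≤ 7/15 ≈ 0.46667.


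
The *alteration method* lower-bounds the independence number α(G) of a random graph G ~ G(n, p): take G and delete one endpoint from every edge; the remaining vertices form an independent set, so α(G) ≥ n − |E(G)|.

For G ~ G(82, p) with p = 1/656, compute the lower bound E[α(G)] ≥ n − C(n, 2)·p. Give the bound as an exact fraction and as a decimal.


E[|E(G)|] = C(82, 2)·p = 3321 · (1/656) = 81/16.
E[α(G)] ≥ n − E[|E(G)|] = 82 − 81/16 = 1231/16.
Numerically: ≈ 76.93750.
(This is only a lower bound; the true E[α(G)] may be larger.)

E[α(G)] ≥ 1231/16 ≈ 76.93750.


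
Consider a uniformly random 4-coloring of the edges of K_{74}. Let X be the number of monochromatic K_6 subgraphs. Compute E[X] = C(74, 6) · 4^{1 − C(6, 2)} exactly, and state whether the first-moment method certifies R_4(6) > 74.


E[X] = C(74, 6) · 4^{1 − 15} = 185250786 · 4^{−14} = 185250786/268435456.
As a reduced fraction: E[X] = 92625393/134217728 ≈ 0.69011.
Is E[X] < 1? YES.
Since E[X] < 1, there exists a 4-coloring of K_{74} with no monochromatic K_6; hence R_4(6) > 74.

E[X] = 92625393/134217728 ≈ 0.69011; E[X] < 1, so R_4(6) > 74.


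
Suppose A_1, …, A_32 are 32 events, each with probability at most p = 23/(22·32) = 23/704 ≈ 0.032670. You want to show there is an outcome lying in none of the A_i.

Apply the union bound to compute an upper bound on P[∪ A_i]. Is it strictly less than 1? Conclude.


Union bound: P[∪_{i=1}^{32} A_i] ≤ Σ_i P[A_i] ≤ 32·p = 32·(23/704) = 23/22.
Numerically: 23/22 ≈ 1.045455.
Is 23/22 < 1? NO.
Since the bound 23/22 is ≥ 1, the union bound is uninformative here; it does NOT by itself certify existence.

32·p = 23/22 ≈ 1.045455; existence NOT certified by the union bound.


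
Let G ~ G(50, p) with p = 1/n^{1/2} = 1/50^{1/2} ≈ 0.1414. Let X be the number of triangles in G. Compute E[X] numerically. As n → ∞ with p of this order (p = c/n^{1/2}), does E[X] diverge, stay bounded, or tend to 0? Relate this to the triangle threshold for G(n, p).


Number of potential triangles: C(50, 3) = 19600.
Each occurs with probability p³ ≈ (0.1414)³ ≈ 2.828427e-03.
By linearity: E[X] = C(50, 3)·p³ ≈ 19600 · 2.828427e-03 ≈ 55.4372.
Since α = 1/2 < 1, p = c/n^{1/2} ≫ 1/n is above the triangle threshold p ~ 1/n. Asymptotically E[X] ~ (c³/6)·n^{3(1−α)} = (1³/6)·n^{1.5} → ∞; triangles are abundant w.h.p.

E[X] ≈ 55.4372; in regime p = Θ(1/n^{1/2}) E[X] diverges (above the triangle threshold p ~ 1/n).


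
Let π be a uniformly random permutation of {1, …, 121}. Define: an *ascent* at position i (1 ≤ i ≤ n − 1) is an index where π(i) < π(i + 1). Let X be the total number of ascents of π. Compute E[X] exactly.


Write X = Σ X_I over i = 1, …, 120, with X_I the indicator of one ascent.
There are 120 indicators.
For each fixed i, the pair (π(i), π(i+1)) is a uniformly random ordered pair of distinct values from {1, …, 121}; by symmetry P[π(i) < π(i+1)] = 1/2.
By linearity: E[X] = 120 · (1/2) = (121 − 1) · (1/2) = 60 ≈ 60.000000.

E[X] = 60 = 60.000000.


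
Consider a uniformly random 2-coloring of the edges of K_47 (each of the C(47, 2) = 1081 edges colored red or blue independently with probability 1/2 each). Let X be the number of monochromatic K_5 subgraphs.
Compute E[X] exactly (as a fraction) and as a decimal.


Let X = Σ_S X_S over the C(47, 5) = 1533939 subsets S of size 5, where X_S = 1 if the K_5 on S is monochromatic.
For a fixed S, the K_5 on S has C(5, 2) = 10 edges. P[all 10 edges red] = (1/2)^10, and likewise for blue, so P[monochromatic] = 2·(1/2)^10 = 2^{1 − 10} = 1/512.
By linearity: E[X] = C(47, 5) · 2^{1 − 10} = 1533939 · 1/512 = 1533939/512.
Numerically: E[X] ≈ 2995.974609.

E[X] = C(47,5)·2^(1−C(5,2)) = 1533939/512 ≈ 2995.974609.


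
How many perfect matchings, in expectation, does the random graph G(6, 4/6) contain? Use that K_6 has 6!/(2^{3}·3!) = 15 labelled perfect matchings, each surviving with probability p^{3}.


K_6 has 6!/(2^{3}·3!) = 15 labelled perfect matchings.
For each such perfect matching H, let X_H = 1 if all 3 edges of H are present in G. Then P[X_H = 1] = p^{3} = (2/3)^{3} = 8/27.
By linearity: E[X] = Σ_H E[X_H] = 15 · p^{3} = 15 · 8/27 = 40/9.
Numerically: E[X] ≈ 4.44444.

E[X] = 15 · (2/3)^{3} = 40/9 ≈ 4.44444.


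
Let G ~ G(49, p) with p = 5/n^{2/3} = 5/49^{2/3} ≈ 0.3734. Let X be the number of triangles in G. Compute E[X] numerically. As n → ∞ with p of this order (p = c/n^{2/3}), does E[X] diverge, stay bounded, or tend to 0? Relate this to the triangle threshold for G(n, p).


Number of potential triangles: C(49, 3) = 18424.
Each occurs with probability p³ ≈ (0.3734)³ ≈ 5.2061641e-02.
By linearity: E[X] = C(49, 3)·p³ ≈ 18424 · 5.2061641e-02 ≈ 959.18367.
Since α = 2/3 < 1, p = c/n^{2/3} ≫ 1/n is above the triangle threshold p ~ 1/n. Asymptotically E[X] ~ (c³/6)·n^{3(1−α)} = (5³/6)·n^{1} → ∞; triangles are abundant w.h.p.

E[X] ≈ 959.18367; in regime p = Θ(1/n^{2/3}) E[X] diverges (above the triangle threshold p ~ 1/n).


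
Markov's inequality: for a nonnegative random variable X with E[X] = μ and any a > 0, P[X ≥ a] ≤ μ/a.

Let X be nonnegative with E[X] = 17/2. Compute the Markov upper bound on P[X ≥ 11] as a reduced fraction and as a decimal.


μ = E[X] = 17/2, a = 11.
Markov: P[X ≥ 11] ≤ μ/a = (17/2)/11 = 17/22.
Numerically: ≈ 0.7727.
(Since a = 11 > μ = 8.5000, the bound 17/22 is < 1 and informative.)

P[X ≥ 11] ≤ 17/22 ≈ 0.7727.


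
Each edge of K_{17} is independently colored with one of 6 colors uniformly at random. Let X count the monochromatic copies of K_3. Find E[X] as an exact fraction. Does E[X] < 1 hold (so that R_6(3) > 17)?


E[X] = C(17, 3) · 6^{1 − 3} = 680 · 6^{−2} = 680/36.
As a reduced fraction: E[X] = 170/9 ≈ 18.8888889.
Is E[X] < 1? NO.
Since E[X] ≥ 1, the first-moment bound is inconclusive at n = 17; it does NOT by itself certify R_6(3) > 17.

E[X] = 170/9 ≈ 18.8888889; E[X] ≥ 1; first-moment method inconclusive here.


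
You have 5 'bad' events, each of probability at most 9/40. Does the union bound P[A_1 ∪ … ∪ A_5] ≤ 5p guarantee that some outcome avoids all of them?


Union bound: P[∪_{i=1}^{5} A_i] ≤ Σ_i P[A_i] ≤ 5·p = 5·(9/40) = 9/8.
Numerically: 9/8 ≈ 1.1250000.
Is 9/8 < 1? NO.
Since the bound 9/8 is ≥ 1, the union bound is uninformative here; it does NOT by itself certify existence.

5·p = 9/8 ≈ 1.1250000; existence NOT certified by the union bound.


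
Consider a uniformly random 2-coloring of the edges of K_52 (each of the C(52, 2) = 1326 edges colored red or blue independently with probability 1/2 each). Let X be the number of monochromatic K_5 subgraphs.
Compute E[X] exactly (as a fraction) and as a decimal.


Let X = Σ_S X_S over the C(52, 5) = 2598960 subsets S of size 5, where X_S = 1 if the K_5 on S is monochromatic.
For a fixed S, the K_5 on S has C(5, 2) = 10 edges. P[all 10 edges red] = (1/2)^10, and likewise for blue, so P[monochromatic] = 2·(1/2)^10 = 2^{1 − 10} = 1/512.
By linearity of expectation: E[X] = C(52, 5) · 2^{1 − 10} = 2598960 · 1/512 = 162435/32.
Numerically: E[X] ≈ 5076.093750.

E[X] = C(52,5)·2^(1−C(5,2)) = 162435/32 ≈ 5076.093750.


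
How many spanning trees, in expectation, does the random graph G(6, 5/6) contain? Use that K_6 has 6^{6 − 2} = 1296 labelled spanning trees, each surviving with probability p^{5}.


K_6 has 6^{6 − 2} = 1296 labelled spanning trees.
For each such spanning tree H, let X_H = 1 if all 5 edges of H are present in G. Then P[X_H = 1] = p^{5} = (5/6)^{5} = 3125/7776.
By linearity of expectation: E[X] = Σ_H E[X_H] = 1296 · p^{5} = 1296 · 3125/7776 = 3125/6.
Numerically: E[X] ≈ 520.83.

E[X] = 1296 · (5/6)^{5} = 3125/6 ≈ 520.83.


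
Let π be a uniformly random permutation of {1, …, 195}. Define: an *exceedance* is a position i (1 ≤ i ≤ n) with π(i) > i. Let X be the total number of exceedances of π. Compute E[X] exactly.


Write X = Σ_{i=1}^{195} X_i, where X_i = 1_{π(i) > i}.
For each fixed i, π(i) is uniform over {1, …, 195} (marginal of a uniform permutation), so P[π(i) > i] = (n − i)/n. Summing: Σ_{i=1}^{195} (n − i)/n = (0 + 1 + … + 194)/195 = 195(195 − 1)/(2·195) = (195 − 1)/2.
Hence E[X] = Σ_{i=1}^{195} (195 − i)/195 = 97 ≈ 97.0000.

E[X] = 97 = 97.0000.


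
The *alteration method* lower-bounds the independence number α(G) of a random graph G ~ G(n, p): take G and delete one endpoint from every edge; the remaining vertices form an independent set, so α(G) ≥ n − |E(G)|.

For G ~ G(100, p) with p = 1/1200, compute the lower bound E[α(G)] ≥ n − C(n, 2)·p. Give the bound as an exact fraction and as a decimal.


E[|E(G)|] = C(100, 2)·p = 4950 · (1/1200) = 33/8.
E[α(G)] ≥ n − E[|E(G)|] = 100 − 33/8 = 767/8.
Numerically: ≈ 95.87500.
(This is only a lower bound; the true E[α(G)] may be larger.)

E[α(G)] ≥ 767/8 ≈ 95.87500.


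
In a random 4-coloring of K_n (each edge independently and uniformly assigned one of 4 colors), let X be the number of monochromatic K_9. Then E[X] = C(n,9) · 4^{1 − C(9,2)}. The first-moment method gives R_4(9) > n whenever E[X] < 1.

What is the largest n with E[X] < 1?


We need C(n, 9) · 4^{1 − 36} < 1, i.e. C(n, 9) < 4^{36 − 1} = 1180591620717411303424.
Check values of n near the boundary:
  n = 909: C(909, 9) = 1122169012923711463931; 1122169012923711463931 < 1180591620717411303424? YES
  n = 910: C(910, 9) = 1133378248346922788210; 1133378248346922788210 < 1180591620717411303424? YES
  n = 911: C(911, 9) = 1144686900492291197405; 1144686900492291197405 < 1180591620717411303424? YES
  n = 912: C(912, 9) = 1156095740032081475120; 1156095740032081475120 < 1180591620717411303424? YES
  n = 913: C(913, 9) = 1167605542753639808390; 1167605542753639808390 < 1180591620717411303424? YES
  n = 914: C(914, 9) = 1179217089587653905932; 1179217089587653905932 < 1180591620717411303424? YES
  n = 915: C(915, 9) = 1190931166636537885130; 1190931166636537885130 < 1180591620717411303424? NO
  n = 916: C(916, 9) = 1202748565202942340440; 1202748565202942340440 < 1180591620717411303424? NO
The largest n with C(n, 9) < 1180591620717411303424 is n = 914 (where E[X] = 294804272396913476483/295147905179352825856 ≈ 0.99884). Hence R_4(9) > 914, i.e. R_4(9) ≥ 915.

Largest n = 914; hence R_4(9) > 914.


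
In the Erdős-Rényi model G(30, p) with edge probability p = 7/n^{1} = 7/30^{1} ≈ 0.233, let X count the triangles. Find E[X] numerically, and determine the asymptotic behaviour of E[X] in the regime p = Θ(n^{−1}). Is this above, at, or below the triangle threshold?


Number of potential triangles: C(30, 3) = 4060.
Each occurs with probability p³ ≈ (0.233)³ ≈ 1.27037e-02.
By linearity: E[X] = C(30, 3)·p³ ≈ 4060 · 1.27037e-02 ≈ 51.577.
Here α = 1, so p = 7/n is exactly at the triangle threshold p ~ 1/n. Asymptotically E[X] → c³/6 = 7³/6 = 343/6 ≈ 57.167, a bounded constant. In this regime the triangle count is asymptotically Poisson(c³/6).

E[X] ≈ 51.577; in regime p = Θ(1/n^{1}) E[X] stays bounded (at the triangle threshold p ~ 1/n).


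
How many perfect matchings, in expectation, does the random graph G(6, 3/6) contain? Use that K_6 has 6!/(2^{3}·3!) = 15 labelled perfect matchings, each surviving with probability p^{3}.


K_6 has 6!/(2^{3}·3!) = 15 labelled perfect matchings.
For each such perfect matching H, let X_H = 1 if all 3 edges of H are present in G. Then P[X_H = 1] = p^{3} = (1/2)^{3} = 1/8.
Summing the indicators: E[X] = Σ_H E[X_H] = 15 · p^{3} = 15 · 1/8 = 15/8.
Numerically: E[X] ≈ 1.875.

E[X] = 15 · (1/2)^{3} = 15/8 ≈ 1.875.


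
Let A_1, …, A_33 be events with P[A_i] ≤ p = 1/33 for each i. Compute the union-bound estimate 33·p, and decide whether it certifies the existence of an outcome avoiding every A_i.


Union bound: P[∪_{i=1}^{33} A_i] ≤ Σ_i P[A_i] ≤ 33·p = 33·(1/33) = 1.
Numerically: 1 ≈ 1.000000.
Is 1 < 1? NO.
Since the bound 1 is ≥ 1, the union bound is uninformative here; it does NOT by itself certify existence.

33·p = 1 ≈ 1.000000; existence NOT certified by the union bound.


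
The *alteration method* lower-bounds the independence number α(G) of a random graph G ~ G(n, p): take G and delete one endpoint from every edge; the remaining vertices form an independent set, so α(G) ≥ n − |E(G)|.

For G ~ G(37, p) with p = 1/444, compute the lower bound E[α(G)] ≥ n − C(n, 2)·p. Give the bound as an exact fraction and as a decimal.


E[|E(G)|] = C(37, 2)·p = 666 · (1/444) = 3/2.
E[α(G)] ≥ n − E[|E(G)|] = 37 − 3/2 = 71/2.
Numerically: ≈ 35.50000.
(This is only a lower bound; the true E[α(G)] may be larger.)

E[α(G)] ≥ 71/2 ≈ 35.50000.


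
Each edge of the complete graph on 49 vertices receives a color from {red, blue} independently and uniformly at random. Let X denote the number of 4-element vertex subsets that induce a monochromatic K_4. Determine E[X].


Let X = Σ_S X_S over the C(49, 4) = 211876 subsets S of size 4, where X_S = 1 if the K_4 on S is monochromatic.
For a fixed S, the K_4 on S has C(4, 2) = 6 edges. P[all 6 edges red] = (1/2)^6, and likewise for blue, so P[monochromatic] = 2·(1/2)^6 = 2^{1 − 6} = 1/32.
Summing: E[X] = C(49, 4) · 2^{1 − 6} = 211876 · 1/32 = 52969/8.
Numerically: E[X] ≈ 6621.125.

E[X] = C(49,4)·2^(1−C(4,2)) = 52969/8 ≈ 6621.125.


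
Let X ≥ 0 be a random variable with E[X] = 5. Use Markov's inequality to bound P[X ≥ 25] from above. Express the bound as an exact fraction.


μ = E[X] = 5, a = 25.
Markov: P[X ≥ 25] ≤ μ/a = (5)/25 = 1/5.
Numerically: ≈ 0.200000.
(Since a = 25 > μ = 5.000000, the bound 1/5 is < 1 and informative.)

P[X ≥ 25] ≤ 1/5 ≈ 0.200000.


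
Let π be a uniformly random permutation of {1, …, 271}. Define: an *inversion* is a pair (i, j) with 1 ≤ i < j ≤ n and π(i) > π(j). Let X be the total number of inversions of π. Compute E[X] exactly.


Write X = Σ X_I over the C(271, 2) = 36585 pairs i < j, with X_I the indicator of one inversion.
There are 36585 indicators.
For each fixed pair i < j, the values π(i) and π(j) are two distinct elements of {1, …, 271} in uniformly random order; by symmetry P[π(i) > π(j)] = 1/2.
By linearity: E[X] = 36585 · (1/2) = C(271, 2) · (1/2) = 36585/2 = 36585/2 ≈ 18292.500.

E[X] = 36585/2 = 18292.500.


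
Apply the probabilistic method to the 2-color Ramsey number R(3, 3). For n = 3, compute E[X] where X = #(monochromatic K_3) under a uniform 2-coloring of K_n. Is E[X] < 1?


E[X] = C(3, 3) · 2^{1 − 3} = 1 · 2^{−2} = 1/4.
As a reduced fraction: E[X] = 1/4 ≈ 0.2500000.
Is E[X] < 1? YES.
Since E[X] < 1, there exists a 2-coloring of K_{3} with no monochromatic K_3; hence R(3, 3) > 3.

E[X] = 1/4 ≈ 0.2500000; E[X] < 1, so R(3, 3) > 3.


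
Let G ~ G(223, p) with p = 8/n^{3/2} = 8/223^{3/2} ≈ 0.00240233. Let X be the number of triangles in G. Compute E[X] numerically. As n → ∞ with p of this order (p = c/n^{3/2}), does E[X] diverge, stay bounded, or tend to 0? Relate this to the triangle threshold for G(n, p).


Number of potential triangles: C(223, 3) = 1823471.
Each occurs with probability p³ ≈ (0.00240233)³ ≈ 1.38643042e-08.
By linearity: E[X] = C(223, 3)·p³ ≈ 1823471 · 1.38643042e-08 ≈ 0.025281.
Since α = 3/2 > 1, p = c/n^{3/2} = o(1/n) is below the triangle threshold p ~ 1/n. Asymptotically E[X] ~ (c³/6)·n^{3(1−α)} = (8³/6)·n^{-1.5} → 0, so by Markov's inequality G has no triangles w.h.p.

E[X] ≈ 0.025281; in regime p = Θ(1/n^{3/2}) E[X] tends to 0 (below the triangle threshold p ~ 1/n).


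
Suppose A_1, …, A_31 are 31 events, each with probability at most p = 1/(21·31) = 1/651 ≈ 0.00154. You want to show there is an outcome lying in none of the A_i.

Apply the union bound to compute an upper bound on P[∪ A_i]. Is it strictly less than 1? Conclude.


Union bound: P[∪_{i=1}^{31} A_i] ≤ Σ_i P[A_i] ≤ 31·p = 31·(1/651) = 1/21.
Numerically: 1/21 ≈ 0.04762.
Is 1/21 < 1? YES.
Since P[∪ A_i] ≤ 1/21 < 1, the complement has P[∩ A_i^c] ≥ 1 − 1/21 = 20/21 > 0, so some outcome avoids every A_i.

31·p = 1/21 ≈ 0.04762; existence CERTIFIED by the union bound.


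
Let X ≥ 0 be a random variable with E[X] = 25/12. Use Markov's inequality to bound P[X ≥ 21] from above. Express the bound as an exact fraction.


μ = E[X] = 25/12, a = 21.
Markov: P[X ≥ 21] ≤ μ/a = (25/12)/21 = 25/252.
Numerically: ≈ 0.0992.
(Since a = 21 > μ = 2.0833, the bound 25/252 is < 1 and informative.)

P[X ≥ 21] ≤ 25/252 ≈ 0.0992.


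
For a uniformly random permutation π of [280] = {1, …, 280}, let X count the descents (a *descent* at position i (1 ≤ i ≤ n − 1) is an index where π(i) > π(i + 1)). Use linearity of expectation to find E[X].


Write X = Σ X_I over i = 1, …, 279, with X_I the indicator of one descent.
There are 279 indicators.
For each fixed i, the pair (π(i), π(i+1)) is a uniformly random ordered pair of distinct values from {1, …, 280}; by symmetry P[π(i) > π(i+1)] = 1/2.
By linearity: E[X] = 279 · (1/2) = (280 − 1) · (1/2) = 279/2 ≈ 139.500.

E[X] = 279/2 = 139.500.


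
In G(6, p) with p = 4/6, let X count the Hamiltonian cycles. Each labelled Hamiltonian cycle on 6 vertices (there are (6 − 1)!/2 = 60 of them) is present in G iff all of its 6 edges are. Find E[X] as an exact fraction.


K_6 has (6 − 1)!/2 = 60 labelled Hamiltonian cycles.
For each such Hamiltonian cycle H, let X_H = 1 if all 6 edges of H are present in G. Then P[X_H = 1] = p^{6} = (2/3)^{6} = 64/729.
By linearity of expectation: E[X] = Σ_H E[X_H] = 60 · p^{6} = 60 · 64/729 = 1280/243.
Numerically: E[X] ≈ 5.27.

E[X] = 60 · (2/3)^{6} = 1280/243 ≈ 5.27.


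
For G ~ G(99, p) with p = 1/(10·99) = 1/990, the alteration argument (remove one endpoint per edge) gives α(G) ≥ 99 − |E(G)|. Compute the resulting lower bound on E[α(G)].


E[|E(G)|] = C(99, 2)·p = 4851 · (1/990) = 49/10.
E[α(G)] ≥ n − E[|E(G)|] = 99 − 49/10 = 941/10.
Numerically: ≈ 94.1000.
(This is only a lower bound; the true E[α(G)] may be larger.)

E[α(G)] ≥ 941/10 ≈ 94.1000.


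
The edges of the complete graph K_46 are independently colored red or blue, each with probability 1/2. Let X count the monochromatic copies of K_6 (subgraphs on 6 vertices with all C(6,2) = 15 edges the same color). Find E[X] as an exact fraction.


Let X = Σ_S X_S over the C(46, 6) = 9366819 subsets S of size 6, where X_S = 1 if the K_6 on S is monochromatic.
For a fixed S, the K_6 on S has C(6, 2) = 15 edges. P[all 15 edges red] = (1/2)^15, and likewise for blue, so P[monochromatic] = 2·(1/2)^15 = 2^{1 − 15} = 1/16384.
By linearity: E[X] = C(46, 6) · 2^{1 − 15} = 9366819 · 1/16384 = 9366819/16384.
Numerically: E[X] ≈ 571.7053.

E[X] = C(46,6)·2^(1−C(6,2)) = 9366819/16384 ≈ 571.7053.


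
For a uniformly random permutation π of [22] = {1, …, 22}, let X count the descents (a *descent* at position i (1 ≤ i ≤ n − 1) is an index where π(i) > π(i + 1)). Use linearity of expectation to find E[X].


Write X = Σ X_I over i = 1, …, 21, with X_I the indicator of one descent.
There are 21 indicators.
For each fixed i, the pair (π(i), π(i+1)) is a uniformly random ordered pair of distinct values from {1, …, 22}; by symmetry P[π(i) > π(i+1)] = 1/2.
By linearity: E[X] = 21 · (1/2) = (22 − 1) · (1/2) = 21/2 ≈ 10.5000.

E[X] = 21/2 = 10.5000.


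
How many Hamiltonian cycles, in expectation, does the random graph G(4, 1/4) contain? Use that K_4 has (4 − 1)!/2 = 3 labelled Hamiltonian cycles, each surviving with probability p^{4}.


K_4 has (4 − 1)!/2 = 3 labelled Hamiltonian cycles.
For each such Hamiltonian cycle H, let X_H = 1 if all 4 edges of H are present in G. Then P[X_H = 1] = p^{4} = (1/4)^{4} = 1/256.
By linearity: E[X] = Σ_H E[X_H] = 3 · p^{4} = 3 · 1/256 = 3/256.
Numerically: E[X] ≈ 0.0117188.

E[X] = 3 · (1/4)^{4} = 3/256 ≈ 0.0117188.


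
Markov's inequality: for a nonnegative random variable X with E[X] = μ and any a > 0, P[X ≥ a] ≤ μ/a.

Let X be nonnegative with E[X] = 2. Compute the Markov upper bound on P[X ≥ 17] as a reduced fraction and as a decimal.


μ = E[X] = 2, a = 17.
Markov: P[X ≥ 17] ≤ μ/a = (2)/17 = 2/17.
Numerically: ≈ 0.1176.
(Since a = 17 > μ = 2.0000, the bound 2/17 is < 1 and informative.)

P[X ≥ 17] ≤ 2/17 ≈ 0.1176.


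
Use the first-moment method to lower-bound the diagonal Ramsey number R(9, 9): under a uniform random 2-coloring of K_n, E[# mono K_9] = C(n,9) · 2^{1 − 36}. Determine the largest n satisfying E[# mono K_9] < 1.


We need C(n, 9) · 2^{1 − 36} < 1, i.e. C(n, 9) < 2^{36 − 1} = 34359738368.
Check values of n near the boundary:
  n = 60: C(60, 9) = 14783142660; 14783142660 < 34359738368? YES
  n = 61: C(61, 9) = 17341763505; 17341763505 < 34359738368? YES
  n = 62: C(62, 9) = 20286591270; 20286591270 < 34359738368? YES
  n = 63: C(63, 9) = 23667689815; 23667689815 < 34359738368? YES
  n = 64: C(64, 9) = 27540584512; 27540584512 < 34359738368? YES
  n = 65: C(65, 9) = 31966749880; 31966749880 < 34359738368? YES
  n = 66: C(66, 9) = 37014131440; 37014131440 < 34359738368? NO
  n = 67: C(67, 9) = 42757703560; 42757703560 < 34359738368? NO
The largest n with C(n, 9) < 34359738368 is n = 65 (where E[X] = 3995843735/4294967296 ≈ 0.93035). Hence R(9, 9) > 65, i.e. R(9, 9) ≥ 66.

Largest n = 65; hence R(9, 9) > 65.


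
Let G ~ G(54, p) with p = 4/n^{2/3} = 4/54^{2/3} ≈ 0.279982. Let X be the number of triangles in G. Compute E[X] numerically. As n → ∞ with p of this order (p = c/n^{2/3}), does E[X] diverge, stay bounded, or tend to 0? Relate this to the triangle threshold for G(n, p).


Number of potential triangles: C(54, 3) = 24804.
Each occurs with probability p³ ≈ (0.279982)³ ≈ 2.19478738e-02.
By linearity: E[X] = C(54, 3)·p³ ≈ 24804 · 2.19478738e-02 ≈ 544.395062.
Since α = 2/3 < 1, p = c/n^{2/3} ≫ 1/n is above the triangle threshold p ~ 1/n. Asymptotically E[X] ~ (c³/6)·n^{3(1−α)} = (4³/6)·n^{1} → ∞; triangles are abundant w.h.p.

E[X] ≈ 544.395062; in regime p = Θ(1/n^{2/3}) E[X] diverges (above the triangle threshold p ~ 1/n).


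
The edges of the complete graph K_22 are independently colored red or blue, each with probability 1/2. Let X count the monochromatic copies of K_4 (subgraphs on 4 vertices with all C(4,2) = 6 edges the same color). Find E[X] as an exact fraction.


Let X = Σ_S X_S over the C(22, 4) = 7315 subsets S of size 4, where X_S = 1 if the K_4 on S is monochromatic.
For a fixed S, the K_4 on S has C(4, 2) = 6 edges. P[all 6 edges red] = (1/2)^6, and likewise for blue, so P[monochromatic] = 2·(1/2)^6 = 2^{1 − 6} = 1/32.
By linearity: E[X] = C(22, 4) · 2^{1 − 6} = 7315 · 1/32 = 7315/32.
Numerically: E[X] ≈ 228.59375.

E[X] = C(22,4)·2^(1−C(4,2)) = 7315/32 ≈ 228.59375.


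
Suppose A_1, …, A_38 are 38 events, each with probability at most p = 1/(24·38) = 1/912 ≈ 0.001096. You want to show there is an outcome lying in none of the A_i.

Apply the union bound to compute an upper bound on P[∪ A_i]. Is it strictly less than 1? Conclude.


Union bound: P[∪_{i=1}^{38} A_i] ≤ Σ_i P[A_i] ≤ 38·p = 38·(1/912) = 1/24.
Numerically: 1/24 ≈ 0.041667.
Is 1/24 < 1? YES.
Since P[∪ A_i] ≤ 1/24 < 1, the complement has P[∩ A_i^c] ≥ 1 − 1/24 = 23/24 > 0, so some outcome avoids every A_i.

38·p = 1/24 ≈ 0.041667; existence CERTIFIED by the union bound.


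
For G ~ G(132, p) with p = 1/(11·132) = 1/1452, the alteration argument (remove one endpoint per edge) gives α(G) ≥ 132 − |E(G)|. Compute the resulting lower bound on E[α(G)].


E[|E(G)|] = C(132, 2)·p = 8646 · (1/1452) = 131/22.
E[α(G)] ≥ n − E[|E(G)|] = 132 − 131/22 = 2773/22.
Numerically: ≈ 126.0455.
(This is only a lower bound; the true E[α(G)] may be larger.)

E[α(G)] ≥ 2773/22 ≈ 126.0455.


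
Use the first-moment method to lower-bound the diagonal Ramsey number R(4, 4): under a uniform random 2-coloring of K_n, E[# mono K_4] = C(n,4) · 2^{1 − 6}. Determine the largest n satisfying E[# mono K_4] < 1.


We need C(n, 4) · 2^{1 − 6} < 1, i.e. C(n, 4) < 2^{6 − 1} = 32.
Check values of n near the boundary:
  n = 4: C(4, 4) = 1; 1 < 32? YES
  n = 5: C(5, 4) = 5; 5 < 32? YES
  n = 6: C(6, 4) = 15; 15 < 32? YES
  n = 7: C(7, 4) = 35; 35 < 32? NO
  n = 8: C(8, 4) = 70; 70 < 32? NO
  n = 9: C(9, 4) = 126; 126 < 32? NO
The largest n with C(n, 4) < 32 is n = 6 (where E[X] = 15/32 ≈ 0.469). Hence R(4, 4) > 6, i.e. R(4, 4) ≥ 7.

Largest n = 6; hence R(4, 4) > 6.


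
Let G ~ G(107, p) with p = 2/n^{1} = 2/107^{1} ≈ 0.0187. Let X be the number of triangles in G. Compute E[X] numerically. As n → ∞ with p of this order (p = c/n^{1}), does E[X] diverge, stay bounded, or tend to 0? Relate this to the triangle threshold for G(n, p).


Number of potential triangles: C(107, 3) = 198485.
Each occurs with probability p³ ≈ (0.0187)³ ≈ 6.53038e-06.
By linearity: E[X] = C(107, 3)·p³ ≈ 198485 · 6.53038e-06 ≈ 1.296.
Here α = 1, so p = 2/n is exactly at the triangle threshold p ~ 1/n. Asymptotically E[X] → c³/6 = 2³/6 = 4/3 ≈ 1.333, a bounded constant. In this regime the triangle count is asymptotically Poisson(c³/6).

E[X] ≈ 1.296; in regime p = Θ(1/n^{1}) E[X] stays bounded (at the triangle threshold p ~ 1/n).


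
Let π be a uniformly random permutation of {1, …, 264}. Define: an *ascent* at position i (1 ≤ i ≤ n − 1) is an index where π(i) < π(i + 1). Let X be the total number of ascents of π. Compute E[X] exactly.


Write X = Σ X_I over i = 1, …, 263, with X_I the indicator of one ascent.
There are 263 indicators.
For each fixed i, the pair (π(i), π(i+1)) is a uniformly random ordered pair of distinct values from {1, …, 264}; by symmetry P[π(i) < π(i+1)] = 1/2.
By linearity: E[X] = 263 · (1/2) = (264 − 1) · (1/2) = 263/2 ≈ 131.500.

E[X] = 263/2 = 131.500.


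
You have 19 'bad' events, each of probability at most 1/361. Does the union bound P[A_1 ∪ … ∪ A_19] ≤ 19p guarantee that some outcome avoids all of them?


Union bound: P[∪_{i=1}^{19} A_i] ≤ Σ_i P[A_i] ≤ 19·p = 19·(1/361) = 1/19.
Numerically: 1/19 ≈ 0.052632.
Is 1/19 < 1? YES.
Since P[∪ A_i] ≤ 1/19 < 1, the complement has P[∩ A_i^c] ≥ 1 − 1/19 = 18/19 > 0, so some outcome avoids every A_i.

19·p = 1/19 ≈ 0.052632; existence CERTIFIED by the union bound.


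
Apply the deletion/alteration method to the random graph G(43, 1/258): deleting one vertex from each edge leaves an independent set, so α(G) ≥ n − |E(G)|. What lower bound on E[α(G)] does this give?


E[|E(G)|] = C(43, 2)·p = 903 · (1/258) = 7/2.
E[α(G)] ≥ n − E[|E(G)|] = 43 − 7/2 = 79/2.
Numerically: ≈ 39.50000.
(This is only a lower bound; the true E[α(G)] may be larger.)

E[α(G)] ≥ 79/2 ≈ 39.50000.


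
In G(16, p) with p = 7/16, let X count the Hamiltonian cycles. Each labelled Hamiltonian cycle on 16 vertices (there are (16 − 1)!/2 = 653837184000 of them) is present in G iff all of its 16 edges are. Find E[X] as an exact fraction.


K_16 has (16 − 1)!/2 = 653837184000 labelled Hamiltonian cycles.
For each such Hamiltonian cycle H, let X_H = 1 if all 16 edges of H are present in G. Then P[X_H = 1] = p^{16} = (7/16)^{16} = 33232930569601/18446744073709551616.
By linearity: E[X] = Σ_H E[X_H] = 653837184000 · p^{16} = 653837184000 · 33232930569601/18446744073709551616 = 21219654042671322112875/18014398509481984.
Numerically: E[X] ≈ 1.17793e+06.

E[X] = 653837184000 · (7/16)^{16} = 21219654042671322112875/18014398509481984 ≈ 1.17793e+06.


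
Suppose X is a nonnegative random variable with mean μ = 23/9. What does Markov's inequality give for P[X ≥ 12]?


μ = E[X] = 23/9, a = 12.
Markov: P[X ≥ 12] ≤ μ/a = (23/9)/12 = 23/108.
Numerically: ≈ 0.21296.
(Since a = 12 > μ = 2.55556, the bound 23/108 is < 1 and informative.)

P[X ≥ 12] ≤ 23/108 ≈ 0.21296.


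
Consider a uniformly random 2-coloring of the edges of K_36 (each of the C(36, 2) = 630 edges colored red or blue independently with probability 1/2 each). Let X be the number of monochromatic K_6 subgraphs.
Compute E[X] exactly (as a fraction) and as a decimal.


Let X = Σ_S X_S over the C(36, 6) = 1947792 subsets S of size 6, where X_S = 1 if the K_6 on S is monochromatic.
For a fixed S, the K_6 on S has C(6, 2) = 15 edges. P[all 15 edges red] = (1/2)^15, and likewise for blue, so P[monochromatic] = 2·(1/2)^15 = 2^{1 − 15} = 1/16384.
By linearity of expectation: E[X] = C(36, 6) · 2^{1 − 15} = 1947792 · 1/16384 = 121737/1024.
Numerically: E[X] ≈ 118.883789.

E[X] = C(36,6)·2^(1−C(6,2)) = 121737/1024 ≈ 118.883789.


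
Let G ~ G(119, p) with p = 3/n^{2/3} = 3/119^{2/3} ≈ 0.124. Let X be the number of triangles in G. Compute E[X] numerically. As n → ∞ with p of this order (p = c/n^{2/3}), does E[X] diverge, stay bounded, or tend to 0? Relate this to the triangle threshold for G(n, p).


Number of potential triangles: C(119, 3) = 273819.
Each occurs with probability p³ ≈ (0.124)³ ≈ 1.90664501e-03.
By linearity: E[X] = C(119, 3)·p³ ≈ 273819 · 1.90664501e-03 ≈ 522.075630.
Since α = 2/3 < 1, p = c/n^{2/3} ≫ 1/n is above the triangle threshold p ~ 1/n. Asymptotically E[X] ~ (c³/6)·n^{3(1−α)} = (3³/6)·n^{1} → ∞; triangles are abundant w.h.p.

E[X] ≈ 522.075630; in regime p = Θ(1/n^{2/3}) E[X] diverges (above the triangle threshold p ~ 1/n).


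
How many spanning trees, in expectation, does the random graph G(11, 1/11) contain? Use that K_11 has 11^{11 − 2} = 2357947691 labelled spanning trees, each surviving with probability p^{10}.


K_11 has 11^{11 − 2} = 2357947691 labelled spanning trees.
For each such spanning tree H, let X_H = 1 if all 10 edges of H are present in G. Then P[X_H = 1] = p^{10} = (1/11)^{10} = 1/25937424601.
By linearity of expectation: E[X] = Σ_H E[X_H] = 2357947691 · p^{10} = 2357947691 · 1/25937424601 = 1/11.
Numerically: E[X] ≈ 0.0909091.

E[X] = 2357947691 · (1/11)^{10} = 1/11 ≈ 0.0909091.


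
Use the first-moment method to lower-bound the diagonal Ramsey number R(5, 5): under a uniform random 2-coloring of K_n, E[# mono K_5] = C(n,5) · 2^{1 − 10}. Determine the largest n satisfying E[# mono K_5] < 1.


We need C(n, 5) · 2^{1 − 10} < 1, i.e. C(n, 5) < 2^{10 − 1} = 512.
Check values of n near the boundary:
  n = 10: C(10, 5) = 252; 252 < 512? YES
  n = 11: C(11, 5) = 462; 462 < 512? YES
  n = 12: C(12, 5) = 792; 792 < 512? NO
  n = 13: C(13, 5) = 1287; 1287 < 512? NO
The largest n with C(n, 5) < 512 is n = 11 (where E[X] = 231/256 ≈ 0.9023). Hence R(5, 5) > 11, i.e. R(5, 5) ≥ 12.

Largest n = 11; hence R(5, 5) > 11.


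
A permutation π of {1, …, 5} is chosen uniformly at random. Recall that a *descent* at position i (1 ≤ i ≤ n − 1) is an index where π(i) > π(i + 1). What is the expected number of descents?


Write X = Σ X_I over i = 1, …, 4, with X_I the indicator of one descent.
There are 4 indicators.
For each fixed i, the pair (π(i), π(i+1)) is a uniformly random ordered pair of distinct values from {1, …, 5}; by symmetry P[π(i) > π(i+1)] = 1/2.
By linearity: E[X] = 4 · (1/2) = (5 − 1) · (1/2) = 2 ≈ 2.000.

E[X] = 2 = 2.000.


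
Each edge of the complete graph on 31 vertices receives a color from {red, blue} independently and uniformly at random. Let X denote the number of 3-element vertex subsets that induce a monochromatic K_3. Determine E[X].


Let X = Σ_S X_S over the C(31, 3) = 4495 subsets S of size 3, where X_S = 1 if the K_3 on S is monochromatic.
For a fixed S, the K_3 on S has C(3, 2) = 3 edges. P[all 3 edges red] = (1/2)^3, and likewise for blue, so P[monochromatic] = 2·(1/2)^3 = 2^{1 − 3} = 1/4.
By linearity of expectation: E[X] = C(31, 3) · 2^{1 − 3} = 4495 · 1/4 = 4495/4.
Numerically: E[X] ≈ 1123.750000.

E[X] = C(31,3)·2^(1−C(3,2)) = 4495/4 ≈ 1123.750000.


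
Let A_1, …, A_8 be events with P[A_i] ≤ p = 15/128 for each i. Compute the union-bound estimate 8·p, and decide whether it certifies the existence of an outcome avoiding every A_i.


Union bound: P[∪_{i=1}^{8} A_i] ≤ Σ_i P[A_i] ≤ 8·p = 8·(15/128) = 15/16.
Numerically: 15/16 ≈ 0.93750.
Is 15/16 < 1? YES.
Since P[∪ A_i] ≤ 15/16 < 1, the complement has P[∩ A_i^c] ≥ 1 − 15/16 = 1/16 > 0, so some outcome avoids every A_i.

8·p = 15/16 ≈ 0.93750; existence CERTIFIED by the union bound.


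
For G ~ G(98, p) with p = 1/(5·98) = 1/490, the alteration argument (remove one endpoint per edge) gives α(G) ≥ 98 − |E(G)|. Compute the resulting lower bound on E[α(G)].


E[|E(G)|] = C(98, 2)·p = 4753 · (1/490) = 97/10.
E[α(G)] ≥ n − E[|E(G)|] = 98 − 97/10 = 883/10.
Numerically: ≈ 88.300000.
(This is only a lower bound; the true E[α(G)] may be larger.)

E[α(G)] ≥ 883/10 ≈ 88.300000.


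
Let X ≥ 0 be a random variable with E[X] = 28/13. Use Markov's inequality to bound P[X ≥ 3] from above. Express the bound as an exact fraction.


μ = E[X] = 28/13, a = 3.
Markov: P[X ≥ 3] ≤ μ/a = (28/13)/3 = 28/39.
Numerically: ≈ 0.717949.
(Since a = 3 > μ = 2.153846, the bound 28/39 is < 1 and informative.)

P[X ≥ 3] ≤ 28/39 ≈ 0.717949.


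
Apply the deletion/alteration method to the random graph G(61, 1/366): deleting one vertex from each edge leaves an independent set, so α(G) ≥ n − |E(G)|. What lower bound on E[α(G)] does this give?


E[|E(G)|] = C(61, 2)·p = 1830 · (1/366) = 5.
E[α(G)] ≥ n − E[|E(G)|] = 61 − 5 = 56.
Numerically: ≈ 56.000.
(This is only a lower bound; the true E[α(G)] may be larger.)

E[α(G)] ≥ 56 ≈ 56.000.


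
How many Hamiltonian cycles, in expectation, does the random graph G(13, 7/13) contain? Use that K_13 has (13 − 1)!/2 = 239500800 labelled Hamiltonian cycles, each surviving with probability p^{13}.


K_13 has (13 − 1)!/2 = 239500800 labelled Hamiltonian cycles.
For each such Hamiltonian cycle H, let X_H = 1 if all 13 edges of H are present in G. Then P[X_H = 1] = p^{13} = (7/13)^{13} = 96889010407/302875106592253.
By linearity: E[X] = Σ_H E[X_H] = 239500800 · p^{13} = 239500800 · 96889010407/302875106592253 = 23204995503684825600/302875106592253.
Numerically: E[X] ≈ 7.66e+04.

E[X] = 239500800 · (7/13)^{13} = 23204995503684825600/302875106592253 ≈ 7.66e+04.


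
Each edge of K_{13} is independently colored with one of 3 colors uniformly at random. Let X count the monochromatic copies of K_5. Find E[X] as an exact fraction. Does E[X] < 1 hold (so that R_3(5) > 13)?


E[X] = C(13, 5) · 3^{1 − 10} = 1287 · 3^{−9} = 1287/19683.
As a reduced fraction: E[X] = 143/2187 ≈ 0.0654.
Is E[X] < 1? YES.
Since E[X] < 1, there exists a 3-coloring of K_{13} with no monochromatic K_5; hence R_3(5) > 13.

E[X] = 143/2187 ≈ 0.0654; E[X] < 1, so R_3(5) > 13.


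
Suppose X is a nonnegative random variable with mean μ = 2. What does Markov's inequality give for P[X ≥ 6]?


μ = E[X] = 2, a = 6.
Markov: P[X ≥ 6] ≤ μ/a = (2)/6 = 1/3.
Numerically: ≈ 0.333333.
(Since a = 6 > μ = 2.000000, the bound 1/3 is < 1 and informative.)

P[X ≥ 6] ≤ 1/3 ≈ 0.333333.


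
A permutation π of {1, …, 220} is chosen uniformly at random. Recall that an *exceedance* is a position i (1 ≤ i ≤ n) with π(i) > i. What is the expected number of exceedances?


Write X = Σ_{i=1}^{220} X_i, where X_i = 1_{π(i) > i}.
For each fixed i, π(i) is uniform over {1, …, 220} (marginal of a uniform permutation), so P[π(i) > i] = (n − i)/n. Summing: Σ_{i=1}^{220} (n − i)/n = (0 + 1 + … + 219)/220 = 220(220 − 1)/(2·220) = (220 − 1)/2.
Hence E[X] = Σ_{i=1}^{220} (220 − i)/220 = 219/2 ≈ 109.5000.

E[X] = 219/2 = 109.5000.


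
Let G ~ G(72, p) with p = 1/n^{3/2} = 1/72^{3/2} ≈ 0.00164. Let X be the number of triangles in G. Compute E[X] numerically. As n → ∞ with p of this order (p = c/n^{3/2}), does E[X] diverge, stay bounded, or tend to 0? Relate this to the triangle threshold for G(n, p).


Number of potential triangles: C(72, 3) = 59640.
Each occurs with probability p³ ≈ (0.00164)³ ≈ 4.38535e-09.
By linearity: E[X] = C(72, 3)·p³ ≈ 59640 · 4.38535e-09 ≈ 0.000.
Since α = 3/2 > 1, p = c/n^{3/2} = o(1/n) is below the triangle threshold p ~ 1/n. Asymptotically E[X] ~ (c³/6)·n^{3(1−α)} = (1³/6)·n^{-1.5} → 0, so by Markov's inequality G has no triangles w.h.p.

E[X] ≈ 0.000; in regime p = Θ(1/n^{3/2}) E[X] tends to 0 (below the triangle threshold p ~ 1/n).
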